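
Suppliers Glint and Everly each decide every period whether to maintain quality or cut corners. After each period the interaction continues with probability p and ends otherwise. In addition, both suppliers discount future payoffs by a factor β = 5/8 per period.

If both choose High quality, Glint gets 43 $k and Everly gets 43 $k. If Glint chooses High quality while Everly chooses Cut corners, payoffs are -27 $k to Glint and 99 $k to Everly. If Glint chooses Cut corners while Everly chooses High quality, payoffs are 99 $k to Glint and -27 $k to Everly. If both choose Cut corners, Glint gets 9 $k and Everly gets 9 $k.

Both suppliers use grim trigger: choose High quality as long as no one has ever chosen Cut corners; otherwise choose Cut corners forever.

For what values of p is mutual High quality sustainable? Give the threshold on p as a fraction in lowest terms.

224/225

With continuation probability p and discount β, the effective per-period discount factor is βp.
Grim-trigger IC: βp ≥ (99−43)/(99−9) = 28/45.
So p ≥ (28/45)/(5/8) = 224/225.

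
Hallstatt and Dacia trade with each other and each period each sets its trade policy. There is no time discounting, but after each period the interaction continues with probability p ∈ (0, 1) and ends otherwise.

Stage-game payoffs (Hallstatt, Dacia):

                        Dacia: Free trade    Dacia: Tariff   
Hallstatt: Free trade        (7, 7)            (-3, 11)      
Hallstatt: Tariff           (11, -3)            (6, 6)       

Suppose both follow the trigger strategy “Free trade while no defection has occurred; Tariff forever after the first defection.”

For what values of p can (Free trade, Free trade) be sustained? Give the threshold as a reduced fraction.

4/5

Expected cooperation value is 7 + p·7 + p²·7 + … = 7/(1−p); deviation gives 11 + p·6/(1−p).
7 ≥ 11(1−p) + 6p ⇒ 5p ≥ 4 ⇒ p ≥ 4/5.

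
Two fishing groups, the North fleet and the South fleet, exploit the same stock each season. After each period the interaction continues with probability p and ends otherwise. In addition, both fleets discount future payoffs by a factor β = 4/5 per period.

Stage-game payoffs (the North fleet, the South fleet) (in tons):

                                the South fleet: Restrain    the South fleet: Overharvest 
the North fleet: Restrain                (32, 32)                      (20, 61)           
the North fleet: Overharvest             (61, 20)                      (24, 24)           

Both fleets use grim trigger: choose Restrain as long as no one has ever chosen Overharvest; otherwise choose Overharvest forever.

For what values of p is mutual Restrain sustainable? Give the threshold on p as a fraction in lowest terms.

With continuation probability p and discount β, the effective per-period discount factor is βp.
Grim-trigger IC: βp ≥ (61−32)/(61−24) = 29/37.
So p ≥ (29/37)/(4/5) = 145/148.

145/148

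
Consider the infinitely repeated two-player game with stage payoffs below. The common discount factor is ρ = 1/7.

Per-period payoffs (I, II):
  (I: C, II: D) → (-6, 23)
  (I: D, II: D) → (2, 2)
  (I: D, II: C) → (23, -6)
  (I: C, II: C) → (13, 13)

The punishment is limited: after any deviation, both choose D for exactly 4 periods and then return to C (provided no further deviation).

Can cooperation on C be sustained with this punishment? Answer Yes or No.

No

Comparing payoff streams over the 5 periods until play realigns: cooperate → 13(1+ρ+…+ρ^4); deviate → 23 + 2(ρ+…+ρ^4).
Cooperation is sustained iff (13−2)(ρ+…+ρ^4) ≥ 23−13.
ρ+…+ρ^4 = 1/7·(1−(1/7)^4)/(1−1/7) = 0.1666, and (23−13)/(13−2) = 0.9091.
0.1666 < 0.9091, so cooperation is not sustainable.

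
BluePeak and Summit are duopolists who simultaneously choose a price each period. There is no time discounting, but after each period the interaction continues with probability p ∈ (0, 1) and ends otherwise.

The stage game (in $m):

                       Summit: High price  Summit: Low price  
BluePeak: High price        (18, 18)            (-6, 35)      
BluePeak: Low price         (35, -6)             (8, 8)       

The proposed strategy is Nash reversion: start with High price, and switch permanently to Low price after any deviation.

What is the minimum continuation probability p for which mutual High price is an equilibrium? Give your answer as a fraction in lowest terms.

Expected cooperation value is 18 + p·18 + p²·18 + … = 18/(1−p); deviation gives 35 + p·8/(1−p).
18 ≥ 35(1−p) + 8p ⇒ 27p ≥ 17 ⇒ p ≥ 17/27.

17/27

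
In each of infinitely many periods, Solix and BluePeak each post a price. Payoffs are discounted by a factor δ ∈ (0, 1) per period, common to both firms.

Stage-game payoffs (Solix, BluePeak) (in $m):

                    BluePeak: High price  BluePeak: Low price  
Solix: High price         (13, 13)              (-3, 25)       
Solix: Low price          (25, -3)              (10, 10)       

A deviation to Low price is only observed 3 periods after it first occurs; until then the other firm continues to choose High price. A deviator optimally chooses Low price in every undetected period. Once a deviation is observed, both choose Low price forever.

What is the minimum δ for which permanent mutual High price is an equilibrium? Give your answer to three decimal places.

A deviator earns 25 for 3 periods, then 10 forever; cooperating earns 13 forever. Multiplying the IC by (1−δ):
13 ≥ 25(1−δ^3) + 10δ^3, so 15·δ^3 ≥ 12 and δ^3 ≥ 4/5.
δ ≥ (4/5)^(1/3) ≈ 0.928.

0.928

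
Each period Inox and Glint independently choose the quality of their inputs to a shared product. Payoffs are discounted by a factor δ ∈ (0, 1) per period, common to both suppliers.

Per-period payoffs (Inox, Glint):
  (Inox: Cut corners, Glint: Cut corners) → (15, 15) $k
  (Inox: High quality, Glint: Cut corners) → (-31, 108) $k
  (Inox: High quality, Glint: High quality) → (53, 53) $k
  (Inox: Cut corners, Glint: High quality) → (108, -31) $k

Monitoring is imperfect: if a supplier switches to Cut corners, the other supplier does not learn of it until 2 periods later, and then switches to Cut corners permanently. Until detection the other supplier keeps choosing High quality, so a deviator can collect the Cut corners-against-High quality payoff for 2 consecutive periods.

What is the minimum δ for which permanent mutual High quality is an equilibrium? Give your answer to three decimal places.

0.769

A deviator earns 108 for 2 periods, then 15 forever; cooperating earns 53 forever. Multiplying the IC by (1−δ):
53 ≥ 108(1−δ^2) + 15δ^2, so 93·δ^2 ≥ 55 and δ^2 ≥ 55/93.
δ ≥ (55/93)^(1/2) ≈ 0.769.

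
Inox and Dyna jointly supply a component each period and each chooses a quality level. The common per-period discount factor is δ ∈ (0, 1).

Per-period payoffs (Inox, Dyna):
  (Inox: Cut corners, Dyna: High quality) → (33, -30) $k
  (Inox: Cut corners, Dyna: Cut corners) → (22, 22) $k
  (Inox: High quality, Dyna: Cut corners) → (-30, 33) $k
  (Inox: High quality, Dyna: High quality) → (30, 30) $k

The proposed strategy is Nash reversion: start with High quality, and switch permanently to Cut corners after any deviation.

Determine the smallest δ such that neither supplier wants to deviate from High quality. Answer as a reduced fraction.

30/(1−δ) ≥ 33 + 22δ/(1−δ)
30 ≥ 33 − 11δ
δ ≥ 3/11.

3/11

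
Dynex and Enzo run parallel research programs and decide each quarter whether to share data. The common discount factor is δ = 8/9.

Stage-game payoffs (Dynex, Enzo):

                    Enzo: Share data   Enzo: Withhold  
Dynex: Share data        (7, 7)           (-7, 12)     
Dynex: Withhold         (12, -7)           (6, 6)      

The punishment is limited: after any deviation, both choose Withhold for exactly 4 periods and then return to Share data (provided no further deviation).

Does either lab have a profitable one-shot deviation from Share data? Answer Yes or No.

A one-shot deviation gives 12 now, then 6 for 4 periods, then back to 7.
Gain from deviating: (12−7) today; loss: (7−6) in each of the next 4 periods.
No-deviation condition: (7−6)(δ+…+δ^4) ≥ 12−7, i.e. δ+…+δ^4 ≥ 5.
At δ = 8/9: δ+…+δ^4 = 3.0056 < 5.0000.
So cooperation is not sustainable.

Yes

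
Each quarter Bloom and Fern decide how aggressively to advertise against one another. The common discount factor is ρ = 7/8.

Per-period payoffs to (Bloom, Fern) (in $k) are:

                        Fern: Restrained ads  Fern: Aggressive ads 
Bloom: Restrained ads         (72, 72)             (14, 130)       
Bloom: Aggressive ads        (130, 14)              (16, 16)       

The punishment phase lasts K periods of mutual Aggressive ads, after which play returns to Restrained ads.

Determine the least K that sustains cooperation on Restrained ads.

2

IC: ρ(1−ρ^K)/(1−ρ) ≥ (130−72)/(72−16) = 29/28.
With ρ = 7/8: need 1 − ρ^K ≥ 29/28·(1−7/8)/(7/8), i.e. ρ^K ≤ 0.8520.
Since (7/8)^1 = 0.8750 and (7/8)^2 = 0.7656, the smallest such K is 2.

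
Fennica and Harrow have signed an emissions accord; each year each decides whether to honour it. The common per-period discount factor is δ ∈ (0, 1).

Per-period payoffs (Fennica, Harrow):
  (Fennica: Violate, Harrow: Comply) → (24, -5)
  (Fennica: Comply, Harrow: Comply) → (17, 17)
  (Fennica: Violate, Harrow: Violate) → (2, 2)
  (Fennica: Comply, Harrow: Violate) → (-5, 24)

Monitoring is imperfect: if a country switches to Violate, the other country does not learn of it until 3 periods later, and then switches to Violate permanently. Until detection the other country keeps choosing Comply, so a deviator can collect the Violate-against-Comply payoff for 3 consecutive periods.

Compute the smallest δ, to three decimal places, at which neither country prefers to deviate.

A deviator earns 24 for 3 periods, then 2 forever; cooperating earns 17 forever. Multiplying the IC by (1−δ):
17 ≥ 24(1−δ^3) + 2δ^3, so 22·δ^3 ≥ 7 and δ^3 ≥ 7/22.
δ ≥ (7/22)^(1/3) ≈ 0.683.

0.683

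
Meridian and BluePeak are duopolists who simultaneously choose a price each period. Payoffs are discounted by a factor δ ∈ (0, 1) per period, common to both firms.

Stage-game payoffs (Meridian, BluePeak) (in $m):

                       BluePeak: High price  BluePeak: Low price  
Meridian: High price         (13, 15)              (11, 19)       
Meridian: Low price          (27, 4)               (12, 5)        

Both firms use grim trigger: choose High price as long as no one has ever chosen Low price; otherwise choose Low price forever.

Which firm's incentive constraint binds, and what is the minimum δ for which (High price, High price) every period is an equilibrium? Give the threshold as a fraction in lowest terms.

For Meridian: deviation gain 27−13 = 14, per-period punishment loss 13−12 = 1. IC gives δ ≥ 14/15.
For BluePeak: gain 4, loss 10 per period, so δ ≥ 4/14 = 2/7.
The tighter constraint is Meridian's, so cooperation needs δ ≥ 14/15.

Meridian; δ ≥ 14/15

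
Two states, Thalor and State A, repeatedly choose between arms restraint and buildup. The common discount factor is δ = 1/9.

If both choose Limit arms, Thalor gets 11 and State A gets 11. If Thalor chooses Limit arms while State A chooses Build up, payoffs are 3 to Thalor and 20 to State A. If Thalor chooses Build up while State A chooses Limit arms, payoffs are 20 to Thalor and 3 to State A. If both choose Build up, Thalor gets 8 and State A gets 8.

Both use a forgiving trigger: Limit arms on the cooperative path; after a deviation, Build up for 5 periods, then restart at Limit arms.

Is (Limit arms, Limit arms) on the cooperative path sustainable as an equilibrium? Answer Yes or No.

IC: δ+…+δ^5 ≥ (20−11)/(11−8) = 3.
At δ = 1/9: partial sum = 0.1250 < 3.0000. Cooperation not sustainable.

No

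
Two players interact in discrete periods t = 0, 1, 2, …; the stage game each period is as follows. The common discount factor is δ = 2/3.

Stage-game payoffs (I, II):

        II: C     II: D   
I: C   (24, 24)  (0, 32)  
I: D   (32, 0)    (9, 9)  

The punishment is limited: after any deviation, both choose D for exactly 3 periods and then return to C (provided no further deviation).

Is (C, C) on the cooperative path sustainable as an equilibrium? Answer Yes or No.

Comparing payoff streams over the 4 periods until play realigns: cooperate → 24(1+δ+…+δ^3); deviate → 32 + 9(δ+…+δ^3).
Cooperation is sustained iff (24−9)(δ+…+δ^3) ≥ 32−24.
δ+…+δ^3 = 2/3·(1−(2/3)^3)/(1−2/3) = 1.4074, and (32−24)/(24−9) = 0.5333.
1.4074 ≥ 0.5333, so cooperation is sustainable.

Yes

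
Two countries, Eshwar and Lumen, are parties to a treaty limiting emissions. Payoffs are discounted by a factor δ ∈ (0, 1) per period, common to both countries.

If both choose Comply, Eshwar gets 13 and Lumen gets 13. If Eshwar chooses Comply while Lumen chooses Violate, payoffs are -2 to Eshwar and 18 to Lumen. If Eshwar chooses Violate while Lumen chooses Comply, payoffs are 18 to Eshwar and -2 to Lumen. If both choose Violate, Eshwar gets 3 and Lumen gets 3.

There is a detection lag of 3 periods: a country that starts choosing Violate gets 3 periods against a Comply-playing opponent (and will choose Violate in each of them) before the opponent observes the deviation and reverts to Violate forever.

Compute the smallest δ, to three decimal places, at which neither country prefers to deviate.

0.693

Deviating for the 3 undetected periods gains 18−13 = 5 per period over cooperation, then loses 13−3 = 10 per period forever once punishment starts.
Gain: 5(1 + δ + … + δ^2); loss: 10·δ^3/(1−δ).
No profitable deviation ⇔ 5(1−δ^3) ≤ 10·δ^3, i.e. δ^3 ≥ 5/(5+10) = 1/3.
Hence δ ≥ (1/3)^(1/3) ≈ 0.693.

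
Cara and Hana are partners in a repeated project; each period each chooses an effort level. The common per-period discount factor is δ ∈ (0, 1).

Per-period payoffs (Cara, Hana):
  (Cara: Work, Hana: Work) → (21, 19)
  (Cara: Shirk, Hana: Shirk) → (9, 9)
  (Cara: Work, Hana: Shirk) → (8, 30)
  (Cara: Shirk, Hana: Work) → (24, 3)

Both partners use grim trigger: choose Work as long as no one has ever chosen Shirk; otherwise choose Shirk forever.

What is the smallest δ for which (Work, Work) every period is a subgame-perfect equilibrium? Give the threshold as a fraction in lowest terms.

11/21

Cara's threshold: (24−21)/(24−9) = 1/5.
Hana's threshold: (30−19)/(30−9) = 11/21.
1/5 < 11/21, so Hana binds and δ* = 11/21.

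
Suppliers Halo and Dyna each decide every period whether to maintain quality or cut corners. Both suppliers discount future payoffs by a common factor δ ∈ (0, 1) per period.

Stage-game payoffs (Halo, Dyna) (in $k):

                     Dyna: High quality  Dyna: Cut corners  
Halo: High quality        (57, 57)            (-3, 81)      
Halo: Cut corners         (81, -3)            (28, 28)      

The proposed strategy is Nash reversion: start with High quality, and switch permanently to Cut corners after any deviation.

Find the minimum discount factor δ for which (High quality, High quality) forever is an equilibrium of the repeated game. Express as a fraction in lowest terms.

One-period gain from deviating is 81 − 57 = 24. The loss is 57 − 28 = 29 in every subsequent period, with present value 29·δ/(1−δ).
Deviation is unprofitable when 29·δ/(1−δ) ≥ 24, i.e. δ/(1−δ) ≥ 24/29.
Equivalently δ ≥ 24/(24+29) = 24/53.

24/53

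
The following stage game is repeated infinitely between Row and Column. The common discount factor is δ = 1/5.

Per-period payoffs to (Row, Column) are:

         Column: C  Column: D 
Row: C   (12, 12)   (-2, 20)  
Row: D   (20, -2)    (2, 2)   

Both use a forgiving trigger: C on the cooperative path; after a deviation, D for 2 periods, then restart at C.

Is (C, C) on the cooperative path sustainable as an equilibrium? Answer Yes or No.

No

A one-shot deviation gives 20 now, then 2 for 2 periods, then back to 12.
Gain from deviating: (20−12) today; loss: (12−2) in each of the next 2 periods.
No-deviation condition: (12−2)(δ+…+δ^2) ≥ 20−12, i.e. δ+…+δ^2 ≥ 4/5.
At δ = 1/5: δ+…+δ^2 = 0.2400 < 0.8000.
So cooperation is not sustainable.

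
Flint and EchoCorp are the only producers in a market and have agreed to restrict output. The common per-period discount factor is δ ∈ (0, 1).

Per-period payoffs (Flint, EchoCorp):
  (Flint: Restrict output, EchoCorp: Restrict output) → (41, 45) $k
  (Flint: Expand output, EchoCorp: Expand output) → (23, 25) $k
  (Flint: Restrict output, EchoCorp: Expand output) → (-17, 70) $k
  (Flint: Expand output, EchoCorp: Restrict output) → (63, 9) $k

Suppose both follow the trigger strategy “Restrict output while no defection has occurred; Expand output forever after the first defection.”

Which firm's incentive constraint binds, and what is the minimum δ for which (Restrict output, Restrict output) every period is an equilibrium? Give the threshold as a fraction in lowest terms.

EchoCorp; δ ≥ 5/9

For Flint: deviation gain 63−41 = 22, per-period punishment loss 41−23 = 18. IC gives δ ≥ 22/40 = 11/20.
For EchoCorp: gain 25, loss 20 per period, so δ ≥ 25/45 = 5/9.
The tighter constraint is EchoCorp's, so cooperation needs δ ≥ 5/9.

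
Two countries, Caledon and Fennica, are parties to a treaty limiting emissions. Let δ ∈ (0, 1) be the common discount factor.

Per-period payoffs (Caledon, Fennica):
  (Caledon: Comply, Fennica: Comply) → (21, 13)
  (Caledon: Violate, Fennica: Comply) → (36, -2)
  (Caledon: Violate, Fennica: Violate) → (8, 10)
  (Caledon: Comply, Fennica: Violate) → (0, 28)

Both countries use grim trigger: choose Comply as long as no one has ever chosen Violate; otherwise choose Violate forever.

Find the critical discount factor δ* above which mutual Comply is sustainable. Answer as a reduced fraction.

Caledon's threshold: (36−21)/(36−8) = 15/28.
Fennica's threshold: (28−13)/(28−10) = 5/6.
15/28 < 5/6, so Fennica binds and δ* = 5/6.

5/6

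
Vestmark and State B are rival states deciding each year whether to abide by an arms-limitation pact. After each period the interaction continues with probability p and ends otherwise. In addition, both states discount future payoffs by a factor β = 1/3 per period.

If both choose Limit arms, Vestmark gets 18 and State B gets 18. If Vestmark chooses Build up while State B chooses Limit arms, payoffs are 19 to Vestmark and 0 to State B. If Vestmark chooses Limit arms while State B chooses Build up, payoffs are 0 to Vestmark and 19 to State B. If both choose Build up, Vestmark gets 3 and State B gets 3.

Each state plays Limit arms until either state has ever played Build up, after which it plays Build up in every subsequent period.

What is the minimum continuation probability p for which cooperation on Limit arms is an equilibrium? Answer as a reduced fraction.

3/16

Expected continuation weight on next period's payoff is β·p = 1/3·p, which plays the role of the discount factor.
Cooperation requires 1/3·p ≥ (19−18)/(19−3) = 1/16, hence p ≥ 3/16.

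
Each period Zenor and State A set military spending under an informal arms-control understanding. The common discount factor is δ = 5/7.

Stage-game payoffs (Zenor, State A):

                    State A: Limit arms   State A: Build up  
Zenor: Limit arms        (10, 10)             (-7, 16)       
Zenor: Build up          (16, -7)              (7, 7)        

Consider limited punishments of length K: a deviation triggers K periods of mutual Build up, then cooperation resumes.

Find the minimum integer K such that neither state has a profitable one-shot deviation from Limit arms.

5

No profitable deviation requires (10−7)(δ+…+δ^K) ≥ 16−10, i.e. δ+…+δ^K ≥ 2 ≈ 2.0000.
With δ = 5/7, the partial sums are K=1: 0.7143, K=2: 1.2245, K=3: 1.5889, K=4: 1.8492, K=5: 2.0352.
K = 5 is the first length at which the sum reaches 2.0000.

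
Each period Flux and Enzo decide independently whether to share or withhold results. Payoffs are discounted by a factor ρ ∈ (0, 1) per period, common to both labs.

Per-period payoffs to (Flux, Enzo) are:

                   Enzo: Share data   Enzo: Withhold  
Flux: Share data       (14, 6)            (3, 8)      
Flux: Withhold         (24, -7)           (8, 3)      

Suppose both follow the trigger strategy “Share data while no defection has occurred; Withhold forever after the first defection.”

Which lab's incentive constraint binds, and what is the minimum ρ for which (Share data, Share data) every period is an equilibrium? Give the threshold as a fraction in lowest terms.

Flux; ρ ≥ 5/8

Flux's threshold: (24−14)/(24−8) = 5/8.
Enzo's threshold: (8−6)/(8−3) = 2/5.
5/8 > 2/5, so Flux binds and ρ* = 5/8.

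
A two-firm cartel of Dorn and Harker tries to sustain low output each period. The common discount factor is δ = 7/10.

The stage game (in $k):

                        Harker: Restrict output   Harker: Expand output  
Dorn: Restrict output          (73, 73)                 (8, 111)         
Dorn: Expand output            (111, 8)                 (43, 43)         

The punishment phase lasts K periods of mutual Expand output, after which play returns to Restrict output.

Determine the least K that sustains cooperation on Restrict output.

3

No profitable deviation requires (73−43)(δ+…+δ^K) ≥ 111−73, i.e. δ+…+δ^K ≥ 19/15 ≈ 1.2667.
With δ = 7/10, the partial sums are K=1: 0.7000, K=2: 1.1900, K=3: 1.5330.
K = 3 is the first length at which the sum reaches 1.2667.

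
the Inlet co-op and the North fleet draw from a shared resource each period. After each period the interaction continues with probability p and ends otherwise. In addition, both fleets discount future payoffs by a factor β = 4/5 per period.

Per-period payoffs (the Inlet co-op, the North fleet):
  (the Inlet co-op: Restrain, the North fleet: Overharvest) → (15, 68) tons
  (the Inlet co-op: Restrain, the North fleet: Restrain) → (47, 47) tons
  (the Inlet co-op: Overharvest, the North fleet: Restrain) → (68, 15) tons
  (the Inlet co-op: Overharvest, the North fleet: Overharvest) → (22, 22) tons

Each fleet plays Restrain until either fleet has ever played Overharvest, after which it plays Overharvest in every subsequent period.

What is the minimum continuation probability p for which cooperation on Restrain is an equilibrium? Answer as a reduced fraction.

105/184

Expected continuation weight on next period's payoff is β·p = 4/5·p, which plays the role of the discount factor.
Cooperation requires 4/5·p ≥ (68−47)/(68−22) = 21/46, hence p ≥ 105/184.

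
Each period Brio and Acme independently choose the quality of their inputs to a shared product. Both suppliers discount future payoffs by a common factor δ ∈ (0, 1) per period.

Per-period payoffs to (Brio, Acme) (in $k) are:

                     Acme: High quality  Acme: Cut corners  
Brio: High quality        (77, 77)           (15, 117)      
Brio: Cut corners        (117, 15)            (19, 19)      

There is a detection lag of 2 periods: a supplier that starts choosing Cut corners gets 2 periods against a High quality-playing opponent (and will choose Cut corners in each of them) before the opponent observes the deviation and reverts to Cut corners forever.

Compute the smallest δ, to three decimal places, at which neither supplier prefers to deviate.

A deviator earns 117 for 2 periods, then 19 forever; cooperating earns 77 forever. Multiplying the IC by (1−δ):
77 ≥ 117(1−δ^2) + 19δ^2, so 98·δ^2 ≥ 40 and δ^2 ≥ 20/49.
δ ≥ (20/49)^(1/2) ≈ 0.639.

0.639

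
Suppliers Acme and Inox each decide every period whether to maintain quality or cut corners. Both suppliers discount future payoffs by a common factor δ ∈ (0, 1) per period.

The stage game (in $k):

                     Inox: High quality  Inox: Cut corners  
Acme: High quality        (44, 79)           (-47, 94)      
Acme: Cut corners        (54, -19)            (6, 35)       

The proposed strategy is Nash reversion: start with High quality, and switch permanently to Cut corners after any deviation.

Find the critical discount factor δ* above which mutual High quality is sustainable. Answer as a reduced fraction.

Acme: cooperation gives 44 each period; deviation gives 54 once then 6 forever.
  44/(1−δ) ≥ 54 + 6δ/(1−δ) ⇒ δ ≥ 10/48 = 5/24.
Inox: cooperation gives 79 each period; deviation gives 94 once then 35 forever.
  δ ≥ 15/59.
Both must hold, so the binding constraint is Inox's: δ ≥ 15/59.

15/59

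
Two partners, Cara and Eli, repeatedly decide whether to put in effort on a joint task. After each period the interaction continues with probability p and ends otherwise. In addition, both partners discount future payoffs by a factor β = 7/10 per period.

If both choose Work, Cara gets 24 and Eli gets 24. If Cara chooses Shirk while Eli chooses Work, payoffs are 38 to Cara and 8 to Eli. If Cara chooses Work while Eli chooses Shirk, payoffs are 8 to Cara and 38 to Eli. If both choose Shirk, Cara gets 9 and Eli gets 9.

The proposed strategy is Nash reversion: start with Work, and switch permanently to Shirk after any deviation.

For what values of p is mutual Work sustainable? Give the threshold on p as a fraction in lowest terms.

With continuation probability p and discount β, the effective per-period discount factor is βp.
Grim-trigger IC: βp ≥ (38−24)/(38−9) = 14/29.
So p ≥ (14/29)/(7/10) = 20/29.

20/29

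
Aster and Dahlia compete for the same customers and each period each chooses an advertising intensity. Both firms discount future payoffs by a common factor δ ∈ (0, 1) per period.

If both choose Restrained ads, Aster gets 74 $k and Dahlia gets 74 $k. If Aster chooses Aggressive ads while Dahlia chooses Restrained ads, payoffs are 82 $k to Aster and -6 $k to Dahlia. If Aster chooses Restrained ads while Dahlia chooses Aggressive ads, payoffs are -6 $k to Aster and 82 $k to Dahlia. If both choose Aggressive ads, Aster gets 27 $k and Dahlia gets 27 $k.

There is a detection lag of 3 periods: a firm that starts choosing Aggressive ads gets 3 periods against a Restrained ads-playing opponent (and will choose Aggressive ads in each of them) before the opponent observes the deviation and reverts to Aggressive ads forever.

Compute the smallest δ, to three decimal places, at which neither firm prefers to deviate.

Deviating for the 3 undetected periods gains 82−74 = 8 per period over cooperation, then loses 74−27 = 47 per period forever once punishment starts.
Gain: 8(1 + δ + … + δ^2); loss: 47·δ^3/(1−δ).
No profitable deviation ⇔ 8(1−δ^3) ≤ 47·δ^3, i.e. δ^3 ≥ 8/(8+47) = 8/55.
Hence δ ≥ (8/55)^(1/3) ≈ 0.526.

0.526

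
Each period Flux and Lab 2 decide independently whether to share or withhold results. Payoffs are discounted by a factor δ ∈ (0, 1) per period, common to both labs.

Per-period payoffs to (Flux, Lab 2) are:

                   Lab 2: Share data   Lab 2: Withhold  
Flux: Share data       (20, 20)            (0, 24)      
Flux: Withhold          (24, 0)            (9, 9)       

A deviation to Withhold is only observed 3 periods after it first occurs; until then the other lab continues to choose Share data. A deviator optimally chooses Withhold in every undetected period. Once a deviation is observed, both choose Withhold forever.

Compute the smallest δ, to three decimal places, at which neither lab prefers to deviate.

0.644

The best deviation is to choose Withhold for all 3 undetected periods, earning 24 each, then 9 forever once detected.
Deviation value: 24(1−δ^3)/(1−δ) + 9δ^3/(1−δ); cooperation value: 20/(1−δ).
IC: 20 ≥ 24(1−δ^3) + 9δ^3 = 24 − 15δ^3.
So δ^3 ≥ 4/15, giving δ ≥ (4/15)^(1/3) ≈ 0.644.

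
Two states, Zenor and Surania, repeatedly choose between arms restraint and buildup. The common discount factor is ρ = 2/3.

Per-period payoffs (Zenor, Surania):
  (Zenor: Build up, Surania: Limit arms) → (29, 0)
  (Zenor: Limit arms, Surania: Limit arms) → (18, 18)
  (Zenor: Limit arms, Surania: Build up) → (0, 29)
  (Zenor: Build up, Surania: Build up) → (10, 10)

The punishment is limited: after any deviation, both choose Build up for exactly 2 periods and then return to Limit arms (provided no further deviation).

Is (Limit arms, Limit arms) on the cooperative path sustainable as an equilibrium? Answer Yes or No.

Comparing payoff streams over the 3 periods until play realigns: cooperate → 18(1+ρ+…+ρ^2); deviate → 29 + 10(ρ+…+ρ^2).
Cooperation is sustained iff (18−10)(ρ+…+ρ^2) ≥ 29−18.
ρ+…+ρ^2 = 2/3·(1−(2/3)^2)/(1−2/3) = 1.1111, and (29−18)/(18−10) = 1.3750.
1.1111 < 1.3750, so cooperation is not sustainable.

No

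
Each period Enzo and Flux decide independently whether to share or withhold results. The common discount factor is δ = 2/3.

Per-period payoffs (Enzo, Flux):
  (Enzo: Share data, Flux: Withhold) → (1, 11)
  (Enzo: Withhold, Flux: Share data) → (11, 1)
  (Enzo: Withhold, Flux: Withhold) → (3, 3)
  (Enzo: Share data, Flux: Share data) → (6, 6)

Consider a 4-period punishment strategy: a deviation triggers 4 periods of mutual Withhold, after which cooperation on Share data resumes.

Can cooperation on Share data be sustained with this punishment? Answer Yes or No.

Comparing payoff streams over the 5 periods until play realigns: cooperate → 6(1+δ+…+δ^4); deviate → 11 + 3(δ+…+δ^4).
Cooperation is sustained iff (6−3)(δ+…+δ^4) ≥ 11−6.
δ+…+δ^4 = 2/3·(1−(2/3)^4)/(1−2/3) = 1.6049, and (11−6)/(6−3) = 1.6667.
1.6049 < 1.6667, so cooperation is not sustainable.

No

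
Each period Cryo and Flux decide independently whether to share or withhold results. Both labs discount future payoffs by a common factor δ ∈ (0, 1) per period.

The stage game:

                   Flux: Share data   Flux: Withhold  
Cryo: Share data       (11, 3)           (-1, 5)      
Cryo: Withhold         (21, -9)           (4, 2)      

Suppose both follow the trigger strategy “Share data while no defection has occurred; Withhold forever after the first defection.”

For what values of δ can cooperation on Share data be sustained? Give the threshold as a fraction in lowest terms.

2/3

Cryo's threshold: (21−11)/(21−4) = 10/17.
Flux's threshold: (5−3)/(5−2) = 2/3.
10/17 < 2/3, so Flux binds and δ* = 2/3.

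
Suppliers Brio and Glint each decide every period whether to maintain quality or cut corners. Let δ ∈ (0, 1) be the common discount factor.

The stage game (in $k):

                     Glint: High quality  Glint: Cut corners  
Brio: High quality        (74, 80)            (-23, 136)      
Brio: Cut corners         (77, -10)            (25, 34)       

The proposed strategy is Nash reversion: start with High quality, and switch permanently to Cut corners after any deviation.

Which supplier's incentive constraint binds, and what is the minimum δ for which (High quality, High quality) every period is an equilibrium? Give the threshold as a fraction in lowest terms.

Glint; δ ≥ 28/51

Brio: cooperation gives 74 each period; deviation gives 77 once then 25 forever.
  74/(1−δ) ≥ 77 + 25δ/(1−δ) ⇒ δ ≥ 3/52.
Glint: cooperation gives 80 each period; deviation gives 136 once then 34 forever.
  δ ≥ 56/102 = 28/51.
Both must hold, so the binding constraint is Glint's: δ ≥ 28/51.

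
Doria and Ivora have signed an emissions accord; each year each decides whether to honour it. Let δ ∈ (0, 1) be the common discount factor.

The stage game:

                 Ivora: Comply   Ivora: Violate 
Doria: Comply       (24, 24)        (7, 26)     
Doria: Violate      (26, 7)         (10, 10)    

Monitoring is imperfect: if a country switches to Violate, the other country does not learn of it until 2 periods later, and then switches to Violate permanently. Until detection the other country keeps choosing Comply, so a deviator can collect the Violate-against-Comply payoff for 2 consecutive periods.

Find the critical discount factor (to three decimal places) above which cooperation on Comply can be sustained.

0.354

A deviator earns 26 for 2 periods, then 10 forever; cooperating earns 24 forever. Multiplying the IC by (1−δ):
24 ≥ 26(1−δ^2) + 10δ^2, so 16·δ^2 ≥ 2 and δ^2 ≥ 1/8.
δ ≥ (1/8)^(1/2) ≈ 0.354.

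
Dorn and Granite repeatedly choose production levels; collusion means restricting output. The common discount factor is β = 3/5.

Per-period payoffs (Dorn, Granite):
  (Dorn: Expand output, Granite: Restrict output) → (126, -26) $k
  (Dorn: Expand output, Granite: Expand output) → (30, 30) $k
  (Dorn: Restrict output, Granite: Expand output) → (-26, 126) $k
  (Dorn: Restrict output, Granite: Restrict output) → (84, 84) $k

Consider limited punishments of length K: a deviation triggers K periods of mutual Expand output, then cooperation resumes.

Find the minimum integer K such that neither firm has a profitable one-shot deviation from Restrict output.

2

Need Σ_{k=1}^{K} β^k ≥ (126−84)/(84−30) = 0.7778 at β = 3/5.
At K = 1 the sum is 0.6000 < 0.7778; at K = 2 it is 0.9600 ≥ 0.7778.
So the minimum punishment length is K = 2.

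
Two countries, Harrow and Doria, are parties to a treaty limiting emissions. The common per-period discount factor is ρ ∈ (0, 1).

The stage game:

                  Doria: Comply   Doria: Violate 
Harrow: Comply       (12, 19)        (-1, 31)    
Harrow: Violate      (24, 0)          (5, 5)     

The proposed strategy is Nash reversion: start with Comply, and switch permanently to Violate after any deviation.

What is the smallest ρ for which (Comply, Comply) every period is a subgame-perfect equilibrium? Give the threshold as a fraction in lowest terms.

12/19

Harrow: cooperation gives 12 each period; deviation gives 24 once then 5 forever.
  12/(1−ρ) ≥ 24 + 5ρ/(1−ρ) ⇒ ρ ≥ 12/19.
Doria: cooperation gives 19 each period; deviation gives 31 once then 5 forever.
  ρ ≥ 12/26 = 6/13.
Both must hold, so the binding constraint is Harrow's: ρ ≥ 12/19.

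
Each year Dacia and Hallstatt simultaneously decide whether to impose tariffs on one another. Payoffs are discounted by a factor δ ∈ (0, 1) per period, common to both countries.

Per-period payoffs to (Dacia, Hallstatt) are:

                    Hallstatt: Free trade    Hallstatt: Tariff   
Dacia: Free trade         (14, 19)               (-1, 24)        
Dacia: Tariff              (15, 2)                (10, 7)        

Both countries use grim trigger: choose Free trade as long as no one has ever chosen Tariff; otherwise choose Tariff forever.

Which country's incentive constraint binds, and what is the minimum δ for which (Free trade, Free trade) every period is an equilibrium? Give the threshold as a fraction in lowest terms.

For Dacia: deviation gain 15−14 = 1, per-period punishment loss 14−10 = 4. IC gives δ ≥ 1/5.
For Hallstatt: gain 5, loss 12 per period, so δ ≥ 5/17.
The tighter constraint is Hallstatt's, so cooperation needs δ ≥ 5/17.

Hallstatt; δ ≥ 5/17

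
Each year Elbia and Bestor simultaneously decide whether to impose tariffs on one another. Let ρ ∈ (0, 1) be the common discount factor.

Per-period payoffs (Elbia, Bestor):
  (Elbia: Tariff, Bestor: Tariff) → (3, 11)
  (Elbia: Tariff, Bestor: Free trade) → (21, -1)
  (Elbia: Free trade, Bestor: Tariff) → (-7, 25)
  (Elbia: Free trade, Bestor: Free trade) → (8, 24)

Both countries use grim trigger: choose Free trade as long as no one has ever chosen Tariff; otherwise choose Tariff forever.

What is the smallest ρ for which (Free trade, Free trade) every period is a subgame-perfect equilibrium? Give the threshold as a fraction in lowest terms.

13/18

Elbia's threshold: (21−8)/(21−3) = 13/18.
Bestor's threshold: (25−24)/(25−11) = 1/14.
13/18 > 1/14, so Elbia binds and ρ* = 13/18.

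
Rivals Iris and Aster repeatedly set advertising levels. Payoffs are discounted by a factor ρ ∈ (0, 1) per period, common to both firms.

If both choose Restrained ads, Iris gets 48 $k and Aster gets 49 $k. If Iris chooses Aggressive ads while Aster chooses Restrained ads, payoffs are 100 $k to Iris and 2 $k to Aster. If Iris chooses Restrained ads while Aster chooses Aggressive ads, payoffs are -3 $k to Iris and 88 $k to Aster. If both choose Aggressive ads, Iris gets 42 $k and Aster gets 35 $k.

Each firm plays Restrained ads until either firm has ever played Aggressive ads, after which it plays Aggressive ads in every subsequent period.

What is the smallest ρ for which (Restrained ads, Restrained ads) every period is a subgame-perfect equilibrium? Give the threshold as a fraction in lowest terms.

For Iris: deviation gain 100−48 = 52, per-period punishment loss 48−42 = 6. IC gives ρ ≥ 52/58 = 26/29.
For Aster: gain 39, loss 14 per period, so ρ ≥ 39/53.
The tighter constraint is Iris's, so cooperation needs ρ ≥ 26/29.

26/29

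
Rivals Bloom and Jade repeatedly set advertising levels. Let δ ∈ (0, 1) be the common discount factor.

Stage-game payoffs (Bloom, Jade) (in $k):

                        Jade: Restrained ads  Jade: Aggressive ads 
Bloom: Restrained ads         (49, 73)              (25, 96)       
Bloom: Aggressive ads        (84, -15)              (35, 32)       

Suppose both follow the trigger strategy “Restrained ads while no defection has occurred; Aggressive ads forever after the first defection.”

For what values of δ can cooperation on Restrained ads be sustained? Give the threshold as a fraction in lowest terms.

5/7

Bloom: cooperation gives 49 each period; deviation gives 84 once then 35 forever.
  49/(1−δ) ≥ 84 + 35δ/(1−δ) ⇒ δ ≥ 35/49 = 5/7.
Jade: cooperation gives 73 each period; deviation gives 96 once then 32 forever.
  δ ≥ 23/64.
Both must hold, so the binding constraint is Bloom's: δ ≥ 5/7.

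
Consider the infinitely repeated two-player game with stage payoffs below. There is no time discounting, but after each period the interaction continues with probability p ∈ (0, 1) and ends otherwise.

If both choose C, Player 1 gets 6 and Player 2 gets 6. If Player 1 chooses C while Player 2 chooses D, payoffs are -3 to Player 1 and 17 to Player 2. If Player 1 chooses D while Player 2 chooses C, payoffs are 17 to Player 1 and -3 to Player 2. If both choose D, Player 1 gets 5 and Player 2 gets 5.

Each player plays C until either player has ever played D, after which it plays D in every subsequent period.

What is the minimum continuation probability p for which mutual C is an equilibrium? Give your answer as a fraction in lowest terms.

Expected cooperation value is 6 + p·6 + p²·6 + … = 6/(1−p); deviation gives 17 + p·5/(1−p).
6 ≥ 17(1−p) + 5p ⇒ 12p ≥ 11 ⇒ p ≥ 11/12.

11/12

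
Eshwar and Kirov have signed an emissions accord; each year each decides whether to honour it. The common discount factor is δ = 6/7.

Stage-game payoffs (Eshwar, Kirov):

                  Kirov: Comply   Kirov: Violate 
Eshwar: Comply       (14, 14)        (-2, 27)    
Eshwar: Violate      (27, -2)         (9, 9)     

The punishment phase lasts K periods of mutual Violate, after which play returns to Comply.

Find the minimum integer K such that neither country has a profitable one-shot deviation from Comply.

No profitable deviation requires (14−9)(δ+…+δ^K) ≥ 27−14, i.e. δ+…+δ^K ≥ 13/5 ≈ 2.6000.
With δ = 6/7, the partial sums are K=1: 0.8571, K=2: 1.5918, K=3: 2.2216, K=4: 2.7613.
K = 4 is the first length at which the sum reaches 2.6000.

4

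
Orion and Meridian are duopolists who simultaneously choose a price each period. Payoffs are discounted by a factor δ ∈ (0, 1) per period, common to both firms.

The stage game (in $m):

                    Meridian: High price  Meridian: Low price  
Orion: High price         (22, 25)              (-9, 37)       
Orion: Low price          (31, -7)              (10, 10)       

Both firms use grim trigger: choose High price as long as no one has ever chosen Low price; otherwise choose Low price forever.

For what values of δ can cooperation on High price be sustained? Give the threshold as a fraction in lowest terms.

Orion's threshold: (31−22)/(31−10) = 3/7.
Meridian's threshold: (37−25)/(37−10) = 4/9.
3/7 < 4/9, so Meridian binds and δ* = 4/9.

4/9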